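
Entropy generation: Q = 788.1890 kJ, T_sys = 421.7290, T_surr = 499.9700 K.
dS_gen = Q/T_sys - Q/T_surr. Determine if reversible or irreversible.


dS_sys = 788.1890/421.7290 = 1.8689 kJ/K
dS_surr = -788.1890/499.9700 = -1.5765 kJ/K
dS_gen = 1.8689 - 1.5765 = 0.2925 kJ/K (irreversible)

dS_gen = 0.2925 kJ/K, irreversible


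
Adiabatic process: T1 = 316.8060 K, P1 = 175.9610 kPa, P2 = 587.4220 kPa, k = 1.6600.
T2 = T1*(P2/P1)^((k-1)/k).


(k-1)/k = 0.3976
(P2/P1)^exp = 1.6149
T2 = 316.8060 * 1.6149 = 511.6175 K

511.6175 K


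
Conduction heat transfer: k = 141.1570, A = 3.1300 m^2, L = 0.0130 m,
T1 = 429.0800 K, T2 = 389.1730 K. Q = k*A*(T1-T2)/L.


dT = 39.9070 K
Q = 141.1570 * 3.1300 * 39.9070 / 0.0130 = 1356289.7699 W

1356289.7699 W


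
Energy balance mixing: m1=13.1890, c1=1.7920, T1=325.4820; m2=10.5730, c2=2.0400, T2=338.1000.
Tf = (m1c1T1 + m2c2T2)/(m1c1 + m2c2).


num = 14985.1174
den = 45.2036
Tf = 331.5027 K

331.5027 K


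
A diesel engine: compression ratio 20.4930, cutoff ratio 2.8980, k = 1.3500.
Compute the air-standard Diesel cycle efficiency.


r^(k-1) = 2.8778
rc^k = 4.2056
eta = 0.5653 = 56.5266%

56.5266%


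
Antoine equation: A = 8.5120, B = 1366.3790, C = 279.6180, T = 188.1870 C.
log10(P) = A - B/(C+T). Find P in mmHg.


C+T = 467.8050
B/(C+T) = 2.9208
log10(P) = 8.5120 - 2.9208 = 5.5912
P = 10^5.5912 = 390094.4213 mmHg

390094.4213 mmHg


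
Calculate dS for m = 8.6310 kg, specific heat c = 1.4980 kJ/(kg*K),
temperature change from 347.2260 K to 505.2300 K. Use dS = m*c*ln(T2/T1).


T2/T1 = 1.4550
ln(T2/T1) = 0.3750
dS = 8.6310 * 1.4980 * 0.3750 = 4.8490 kJ/K

4.8490 kJ/K


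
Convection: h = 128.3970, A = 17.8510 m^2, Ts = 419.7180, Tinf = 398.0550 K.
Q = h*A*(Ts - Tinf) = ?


dT = 21.6630 K
Q = 128.3970 * 17.8510 * 21.6630 = 49651.9176 W

49651.9176 W


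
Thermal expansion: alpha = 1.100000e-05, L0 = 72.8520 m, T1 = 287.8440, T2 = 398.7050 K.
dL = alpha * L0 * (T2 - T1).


dT = 110.8610 K
dL = 1.100000e-05 * 72.8520 * 110.8610 = 0.088841 m
L_final = 72.940841 m

dL = 0.088841 m


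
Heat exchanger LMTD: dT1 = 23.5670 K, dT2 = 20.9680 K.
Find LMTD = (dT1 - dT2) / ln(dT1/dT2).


dT1/dT2 = 1.1240
ln(dT1/dT2) = 0.1168
LMTD = 2.5990 / 0.1168 = 22.2422 K

22.2422 K


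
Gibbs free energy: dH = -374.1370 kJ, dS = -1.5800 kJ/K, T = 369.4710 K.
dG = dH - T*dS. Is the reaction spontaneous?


T*dS = 369.4710 * -1.5800 = -583.7642 kJ
dG = -374.1370 + 583.7642 = 209.6272 kJ (non-spontaneous)

dG = 209.6272 kJ, non-spontaneous


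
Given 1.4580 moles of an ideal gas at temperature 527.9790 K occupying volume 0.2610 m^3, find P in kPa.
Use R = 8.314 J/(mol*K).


P = nRT/V = 1.4580 * 8.314 * 527.9790 / 0.2610
= 6400.0622 / 0.2610 = 24521.3110 Pa = 24.5213 kPa

24.5213 kPa


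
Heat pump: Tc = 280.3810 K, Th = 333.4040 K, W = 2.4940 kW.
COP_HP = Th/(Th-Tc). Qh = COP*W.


COP = 333.4040 / 53.0230 = 6.2879
Qh = 6.2879 * 2.4940 = 15.6821 kW

COP = 6.2879, Qh = 15.6821 kW


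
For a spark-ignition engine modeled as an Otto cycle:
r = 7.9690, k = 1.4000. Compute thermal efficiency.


r^(k-1) = 2.2938
eta = 1 - 1/2.2938 = 0.5640 = 56.4048%

56.4048%


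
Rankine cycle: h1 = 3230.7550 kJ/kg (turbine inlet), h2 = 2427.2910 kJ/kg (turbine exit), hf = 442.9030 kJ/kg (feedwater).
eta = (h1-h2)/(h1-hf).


W = 803.4640 kJ/kg
Q_in = 2787.8520 kJ/kg
eta = 0.2882 = 28.8202%

eta = 28.8202%


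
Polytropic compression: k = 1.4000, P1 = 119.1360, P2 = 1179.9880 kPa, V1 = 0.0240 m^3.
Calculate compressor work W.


(k-1)/k = 0.2857
(P2/P1)^exp = 1.9254
W = 3.5000 * 119.1360 * 0.0240 * (1.9254 - 1) = 9.2610 kJ

9.2610 kJ


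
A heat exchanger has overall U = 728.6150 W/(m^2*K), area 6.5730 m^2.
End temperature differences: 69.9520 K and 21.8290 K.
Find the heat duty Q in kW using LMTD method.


LMTD = 41.3226 K
Q = 728.6150 * 6.5730 * 41.3226 = 197901.3975 W = 197.9014 kW

197.9014 kW


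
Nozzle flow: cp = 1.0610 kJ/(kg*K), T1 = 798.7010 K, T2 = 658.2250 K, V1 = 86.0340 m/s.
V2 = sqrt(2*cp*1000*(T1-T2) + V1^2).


dT = 140.4760 K
2*cp*1000*dT = 298090.0720
V1^2 = 7401.8492
V2 = sqrt(305491.9212) = 552.7132 m/s

552.7132 m/s


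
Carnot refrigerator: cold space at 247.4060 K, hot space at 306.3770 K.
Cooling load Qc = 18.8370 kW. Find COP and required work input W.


COP = 247.4060 / 58.9710 = 4.1954
W = 18.8370 / 4.1954 = 4.4899 kW

COP = 4.1954, W = 4.4899 kW


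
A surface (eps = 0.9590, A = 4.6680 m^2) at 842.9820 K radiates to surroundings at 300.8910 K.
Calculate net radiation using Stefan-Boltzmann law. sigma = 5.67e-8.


T^4 = 5.0498e+11
Tsurr^4 = 8.1967e+09
Q = 0.9590 * 5.67e-8 * 4.6680 * 4.9678e+11 = 126095.1986 W

126095.1986 W


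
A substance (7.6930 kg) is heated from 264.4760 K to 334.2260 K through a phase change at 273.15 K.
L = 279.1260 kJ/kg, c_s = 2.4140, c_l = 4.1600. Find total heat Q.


Q1 (sensible, solid) = 7.6930 * 2.4140 * 8.6740 = 161.0840 kJ
Q2 (latent) = 7.6930 * 279.1260 = 2147.3163 kJ
Q3 (sensible, liquid) = 7.6930 * 4.1600 * 61.0760 = 1954.6079 kJ
Q_total = 4263.0082 kJ

4263.0082 kJ


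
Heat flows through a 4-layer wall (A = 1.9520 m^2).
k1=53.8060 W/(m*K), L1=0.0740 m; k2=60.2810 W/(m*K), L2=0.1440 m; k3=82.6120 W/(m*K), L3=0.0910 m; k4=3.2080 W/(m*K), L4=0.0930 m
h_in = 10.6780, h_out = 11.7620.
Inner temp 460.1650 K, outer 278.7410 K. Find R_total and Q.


R_conv_in = 1/(10.6780*1.9520) = 0.0480
R_1 = 0.0740/(53.8060*1.9520) = 0.0007
R_2 = 0.1440/(60.2810*1.9520) = 0.0012
R_3 = 0.0910/(82.6120*1.9520) = 0.0006
R_4 = 0.0930/(3.2080*1.9520) = 0.0149
R_conv_out = 1/(11.7620*1.9520) = 0.0436
R_total = 0.1089 K/W
Q = 181.4240 / 0.1089 = 1666.3377 W

R_total = 0.1089 K/W, Q = 1666.3377 W


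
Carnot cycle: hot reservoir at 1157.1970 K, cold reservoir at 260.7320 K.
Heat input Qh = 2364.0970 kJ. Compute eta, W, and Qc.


eta = 1 - 260.7320/1157.1970 = 0.7747
W = 0.7747 * 2364.0970 = 1831.4342 kJ
Qc = 2364.0970 - 1831.4342 = 532.6628 kJ

eta = 77.4687%, W = 1831.4342 kJ, Qc = 532.6628 kJ


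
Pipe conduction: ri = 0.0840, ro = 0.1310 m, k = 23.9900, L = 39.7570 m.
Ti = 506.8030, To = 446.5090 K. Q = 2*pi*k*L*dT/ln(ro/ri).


dT = 60.2940 K
ln(ro/ri) = 0.4444
Q = 2*pi*23.9900*39.7570*60.2940 / 0.4444 = 813097.8293 W

813097.8293 W


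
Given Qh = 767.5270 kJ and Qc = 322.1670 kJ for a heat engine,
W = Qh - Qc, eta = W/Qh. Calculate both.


W = 767.5270 - 322.1670 = 445.3600 kJ
eta = 445.3600 / 767.5270 = 0.5803 = 58.0253%

W = 445.3600 kJ, eta = 58.0253%


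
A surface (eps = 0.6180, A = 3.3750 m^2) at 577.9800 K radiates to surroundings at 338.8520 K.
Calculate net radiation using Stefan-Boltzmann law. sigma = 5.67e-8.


T^4 = 1.1160e+11
Tsurr^4 = 1.3184e+10
Q = 0.6180 * 5.67e-8 * 3.3750 * 9.8413e+10 = 11638.5069 W

11638.5069 W


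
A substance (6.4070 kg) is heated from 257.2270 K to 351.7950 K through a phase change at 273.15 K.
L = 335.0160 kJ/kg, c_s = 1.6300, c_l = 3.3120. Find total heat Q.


Q1 (sensible, solid) = 6.4070 * 1.6300 * 15.9230 = 166.2904 kJ
Q2 (latent) = 6.4070 * 335.0160 = 2146.4475 kJ
Q3 (sensible, liquid) = 6.4070 * 3.3120 * 78.6450 = 1668.8456 kJ
Q_total = 3981.5836 kJ

3981.5836 kJ


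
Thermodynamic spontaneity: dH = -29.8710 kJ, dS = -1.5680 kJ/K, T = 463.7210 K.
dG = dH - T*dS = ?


T*dS = 463.7210 * -1.5680 = -727.1145 kJ
dG = -29.8710 + 727.1145 = 697.2435 kJ (non-spontaneous)

dG = 697.2435 kJ, non-spontaneous


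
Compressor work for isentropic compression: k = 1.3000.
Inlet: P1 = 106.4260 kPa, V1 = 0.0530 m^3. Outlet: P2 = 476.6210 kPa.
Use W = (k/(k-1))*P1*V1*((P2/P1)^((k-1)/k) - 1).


(k-1)/k = 0.2308
(P2/P1)^exp = 1.4134
W = 4.3333 * 106.4260 * 0.0530 * (1.4134 - 1) = 10.1041 kJ

10.1041 kJ


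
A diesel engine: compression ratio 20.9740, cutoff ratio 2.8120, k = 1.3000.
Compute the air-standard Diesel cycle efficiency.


r^(k-1) = 2.4917
rc^k = 3.8346
eta = 0.5171 = 51.7068%

51.7068%


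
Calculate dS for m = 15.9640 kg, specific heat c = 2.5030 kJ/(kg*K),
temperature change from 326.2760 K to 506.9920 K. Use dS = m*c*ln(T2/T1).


T2/T1 = 1.5539
ln(T2/T1) = 0.4408
dS = 15.9640 * 2.5030 * 0.4408 = 17.6115 kJ/K

17.6115 kJ/K


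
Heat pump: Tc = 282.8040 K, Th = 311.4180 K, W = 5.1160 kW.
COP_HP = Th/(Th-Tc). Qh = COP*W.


COP = 311.4180 / 28.6140 = 10.8834
Qh = 10.8834 * 5.1160 = 55.6795 kW

COP = 10.8834, Qh = 55.6795 kW


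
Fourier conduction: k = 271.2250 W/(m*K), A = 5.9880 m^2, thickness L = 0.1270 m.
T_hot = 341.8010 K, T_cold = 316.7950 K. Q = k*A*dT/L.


dT = 25.0060 K
Q = 271.2250 * 5.9880 * 25.0060 / 0.1270 = 319780.5281 W

319780.5281 W


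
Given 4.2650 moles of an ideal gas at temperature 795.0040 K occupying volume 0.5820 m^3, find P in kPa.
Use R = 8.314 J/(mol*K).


P = nRT/V = 4.2650 * 8.314 * 795.0040 / 0.5820
= 28190.2138 / 0.5820 = 48436.7934 Pa = 48.4368 kPa

48.4368 kPa


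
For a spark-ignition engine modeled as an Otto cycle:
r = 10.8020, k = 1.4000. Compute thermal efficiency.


r^(k-1) = 2.5906
eta = 1 - 1/2.5906 = 0.6140 = 61.3990%

61.3990%


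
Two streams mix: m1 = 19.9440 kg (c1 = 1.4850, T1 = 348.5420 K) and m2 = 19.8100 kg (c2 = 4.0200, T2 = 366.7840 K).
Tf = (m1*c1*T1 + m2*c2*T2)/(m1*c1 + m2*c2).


num = 39531.9966
den = 109.2530
Tf = 361.8389 K

361.8389 K


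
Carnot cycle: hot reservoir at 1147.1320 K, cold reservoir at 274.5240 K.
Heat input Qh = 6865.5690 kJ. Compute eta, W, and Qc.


eta = 1 - 274.5240/1147.1320 = 0.7607
W = 0.7607 * 6865.5690 = 5222.5467 kJ
Qc = 6865.5690 - 5222.5467 = 1643.0223 kJ

eta = 76.0687%, W = 5222.5467 kJ, Qc = 1643.0223 kJ


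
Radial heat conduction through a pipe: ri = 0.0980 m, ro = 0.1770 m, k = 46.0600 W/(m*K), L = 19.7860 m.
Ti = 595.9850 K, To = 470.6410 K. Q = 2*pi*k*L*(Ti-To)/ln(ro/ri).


dT = 125.3440 K
ln(ro/ri) = 0.5912
Q = 2*pi*46.0600*19.7860*125.3440 / 0.5912 = 1214070.6708 W

1214070.6708 W


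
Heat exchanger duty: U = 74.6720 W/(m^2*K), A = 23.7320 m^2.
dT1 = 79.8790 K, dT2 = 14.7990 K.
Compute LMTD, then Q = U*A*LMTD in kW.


LMTD = 38.6013 K
Q = 74.6720 * 23.7320 * 38.6013 = 68405.9859 W = 68.4060 kW

68.4060 kW


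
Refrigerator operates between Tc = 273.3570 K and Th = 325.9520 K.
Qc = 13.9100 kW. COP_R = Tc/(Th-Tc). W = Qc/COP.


COP = 273.3570 / 52.5950 = 5.1974
W = 13.9100 / 5.1974 = 2.6763 kW

COP = 5.1974, W = 2.6763 kW


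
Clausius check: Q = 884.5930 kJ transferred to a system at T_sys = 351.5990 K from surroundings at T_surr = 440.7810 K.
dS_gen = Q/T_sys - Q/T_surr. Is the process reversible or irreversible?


dS_sys = 884.5930/351.5990 = 2.5159 kJ/K
dS_surr = -884.5930/440.7810 = -2.0069 kJ/K
dS_gen = 2.5159 - 2.0069 = 0.5090 kJ/K (irreversible)

dS_gen = 0.5090 kJ/K, irreversible


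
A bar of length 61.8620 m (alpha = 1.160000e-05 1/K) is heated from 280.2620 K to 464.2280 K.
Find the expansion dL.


dT = 183.9660 K
dL = 1.160000e-05 * 61.8620 * 183.9660 = 0.132014 m
L_final = 61.994014 m

dL = 0.132014 m


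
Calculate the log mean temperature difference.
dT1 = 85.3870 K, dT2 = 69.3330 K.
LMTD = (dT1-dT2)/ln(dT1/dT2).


dT1/dT2 = 1.2315
ln(dT1/dT2) = 0.2083
LMTD = 16.0540 / 0.2083 = 77.0816 K

77.0816 K


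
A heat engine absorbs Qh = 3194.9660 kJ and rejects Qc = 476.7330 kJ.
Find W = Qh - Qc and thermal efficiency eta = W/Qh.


W = 3194.9660 - 476.7330 = 2718.2330 kJ
eta = 2718.2330 / 3194.9660 = 0.8508 = 85.0786%

W = 2718.2330 kJ, eta = 85.0786%


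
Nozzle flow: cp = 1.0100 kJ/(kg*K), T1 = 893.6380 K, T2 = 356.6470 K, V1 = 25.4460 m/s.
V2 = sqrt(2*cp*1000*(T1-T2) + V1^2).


dT = 536.9910 K
2*cp*1000*dT = 1084721.8200
V1^2 = 647.4989
V2 = sqrt(1085369.3189) = 1041.8106 m/s

1041.8106 m/s


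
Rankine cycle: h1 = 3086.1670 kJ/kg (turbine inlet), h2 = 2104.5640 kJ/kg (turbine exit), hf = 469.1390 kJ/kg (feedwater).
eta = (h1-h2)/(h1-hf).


W = 981.6030 kJ/kg
Q_in = 2617.0280 kJ/kg
eta = 0.3751 = 37.5083%

eta = 37.5083%


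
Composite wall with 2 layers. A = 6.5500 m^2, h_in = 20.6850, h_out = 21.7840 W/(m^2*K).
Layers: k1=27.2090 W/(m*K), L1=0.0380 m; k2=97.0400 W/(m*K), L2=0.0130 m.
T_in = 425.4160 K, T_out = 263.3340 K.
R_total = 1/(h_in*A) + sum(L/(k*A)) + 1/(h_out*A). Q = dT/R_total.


R_conv_in = 1/(20.6850*6.5500) = 0.0074
R_1 = 0.0380/(27.2090*6.5500) = 0.0002
R_2 = 0.0130/(97.0400*6.5500) = 2.0453e-05
R_conv_out = 1/(21.7840*6.5500) = 0.0070
R_total = 0.0146 K/W
Q = 162.0820 / 0.0146 = 11084.1181 W

R_total = 0.0146 K/W, Q = 11084.1181 W


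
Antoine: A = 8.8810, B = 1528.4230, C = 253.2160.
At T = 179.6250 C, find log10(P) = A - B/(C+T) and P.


C+T = 432.8410
B/(C+T) = 3.5311
log10(P) = 8.8810 - 3.5311 = 5.3499
P = 10^5.3499 = 223798.9680 mmHg

223798.9680 mmHg


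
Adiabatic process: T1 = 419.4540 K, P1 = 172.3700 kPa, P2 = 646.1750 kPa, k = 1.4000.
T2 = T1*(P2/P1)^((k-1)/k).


(k-1)/k = 0.2857
(P2/P1)^exp = 1.4587
T2 = 419.4540 * 1.4587 = 611.8606 K

611.8606 K


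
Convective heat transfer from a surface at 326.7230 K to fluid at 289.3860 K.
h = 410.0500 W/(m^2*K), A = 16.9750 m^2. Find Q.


dT = 37.3370 K
Q = 410.0500 * 16.9750 * 37.3370 = 259887.8755 W

259887.8755 W


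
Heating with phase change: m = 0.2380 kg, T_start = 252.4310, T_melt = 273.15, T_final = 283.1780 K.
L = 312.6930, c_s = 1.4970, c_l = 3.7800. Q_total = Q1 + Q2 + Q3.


Q1 (sensible, solid) = 0.2380 * 1.4970 * 20.7190 = 7.3819 kJ
Q2 (latent) = 0.2380 * 312.6930 = 74.4209 kJ
Q3 (sensible, liquid) = 0.2380 * 3.7800 * 10.0280 = 9.0216 kJ
Q_total = 90.8244 kJ

90.8244 kJ


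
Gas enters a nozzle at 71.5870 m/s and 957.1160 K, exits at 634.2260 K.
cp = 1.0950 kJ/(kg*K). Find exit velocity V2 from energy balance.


dT = 322.8900 K
2*cp*1000*dT = 707129.1000
V1^2 = 5124.6986
V2 = sqrt(712253.7986) = 843.9513 m/s

843.9513 m/s


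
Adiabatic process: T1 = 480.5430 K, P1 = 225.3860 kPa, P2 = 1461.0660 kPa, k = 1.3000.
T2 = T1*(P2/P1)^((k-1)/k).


(k-1)/k = 0.2308
(P2/P1)^exp = 1.5393
T2 = 480.5430 * 1.5393 = 739.7033 K

739.7033 K


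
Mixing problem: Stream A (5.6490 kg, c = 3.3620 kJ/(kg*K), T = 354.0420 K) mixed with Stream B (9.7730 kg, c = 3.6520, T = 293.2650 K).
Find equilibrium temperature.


num = 17190.8637
den = 54.6829
Tf = 314.3735 K

314.3735 K


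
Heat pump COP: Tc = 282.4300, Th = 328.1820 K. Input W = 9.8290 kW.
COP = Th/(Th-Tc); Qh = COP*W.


COP = 328.1820 / 45.7520 = 7.1731
Qh = 7.1731 * 9.8290 = 70.5040 kW

COP = 7.1731, Qh = 70.5040 kW


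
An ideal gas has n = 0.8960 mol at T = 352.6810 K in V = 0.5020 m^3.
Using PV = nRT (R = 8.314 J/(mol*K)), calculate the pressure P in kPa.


P = nRT/V = 0.8960 * 8.314 * 352.6810 / 0.5020
= 2627.2421 / 0.5020 = 5233.5500 Pa = 5.2335 kPa

5.2335 kPa


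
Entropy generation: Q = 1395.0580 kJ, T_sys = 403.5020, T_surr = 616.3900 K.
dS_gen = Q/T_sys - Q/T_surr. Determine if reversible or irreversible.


dS_sys = 1395.0580/403.5020 = 3.4574 kJ/K
dS_surr = -1395.0580/616.3900 = -2.2633 kJ/K
dS_gen = 3.4574 - 2.2633 = 1.1941 kJ/K (irreversible)

dS_gen = 1.1941 kJ/K, irreversible


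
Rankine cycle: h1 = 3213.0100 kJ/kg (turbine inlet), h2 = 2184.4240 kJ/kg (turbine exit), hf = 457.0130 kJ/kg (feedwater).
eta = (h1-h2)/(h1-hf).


W = 1028.5860 kJ/kg
Q_in = 2755.9970 kJ/kg
eta = 0.3732 = 37.3217%

eta = 37.3217%


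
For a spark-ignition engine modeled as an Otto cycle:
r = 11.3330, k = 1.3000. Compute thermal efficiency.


r^(k-1) = 2.0716
eta = 1 - 1/2.0716 = 0.5173 = 51.7279%

51.7279%


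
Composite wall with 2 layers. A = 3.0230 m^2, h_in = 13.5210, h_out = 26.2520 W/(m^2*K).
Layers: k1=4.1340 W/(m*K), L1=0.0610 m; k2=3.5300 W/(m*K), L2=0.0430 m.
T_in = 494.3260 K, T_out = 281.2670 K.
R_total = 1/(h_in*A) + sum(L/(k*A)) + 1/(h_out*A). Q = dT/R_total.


R_conv_in = 1/(13.5210*3.0230) = 0.0245
R_1 = 0.0610/(4.1340*3.0230) = 0.0049
R_2 = 0.0430/(3.5300*3.0230) = 0.0040
R_conv_out = 1/(26.2520*3.0230) = 0.0126
R_total = 0.0460 K/W
Q = 213.0590 / 0.0460 = 4634.0384 W

R_total = 0.0460 K/W, Q = 4634.0384 W


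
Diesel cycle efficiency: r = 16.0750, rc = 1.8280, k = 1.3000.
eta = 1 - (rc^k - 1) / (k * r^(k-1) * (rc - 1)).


r^(k-1) = 2.3006
rc^k = 2.1906
eta = 0.5192 = 51.9207%

51.9207%


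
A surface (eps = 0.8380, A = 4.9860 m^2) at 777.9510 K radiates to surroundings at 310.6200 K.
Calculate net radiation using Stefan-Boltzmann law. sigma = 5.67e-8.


T^4 = 3.6628e+11
Tsurr^4 = 9.3093e+09
Q = 0.8380 * 5.67e-8 * 4.9860 * 3.5697e+11 = 84568.2928 W

84568.2928 W


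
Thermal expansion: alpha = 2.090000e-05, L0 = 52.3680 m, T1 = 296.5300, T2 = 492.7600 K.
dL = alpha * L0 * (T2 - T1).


dT = 196.2300 K
dL = 2.090000e-05 * 52.3680 * 196.2300 = 0.214772 m
L_final = 52.582772 m

dL = 0.214772 m


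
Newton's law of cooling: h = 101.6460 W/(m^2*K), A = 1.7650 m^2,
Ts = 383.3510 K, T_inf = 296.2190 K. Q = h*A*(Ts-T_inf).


dT = 87.1320 K
Q = 101.6460 * 1.7650 * 87.1320 = 15631.9330 W

15631.9330 W


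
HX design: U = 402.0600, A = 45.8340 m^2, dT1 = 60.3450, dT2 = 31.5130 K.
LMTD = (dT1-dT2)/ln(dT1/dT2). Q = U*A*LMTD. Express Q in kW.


LMTD = 44.3789 K
Q = 402.0600 * 45.8340 * 44.3789 = 817815.3937 W = 817.8154 kW

817.8154 kW


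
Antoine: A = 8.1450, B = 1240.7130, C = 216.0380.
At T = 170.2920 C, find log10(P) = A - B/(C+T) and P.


C+T = 386.3300
B/(C+T) = 3.2115
log10(P) = 8.1450 - 3.2115 = 4.9335
P = 10^4.9335 = 85795.2474 mmHg

85795.2474 mmHg


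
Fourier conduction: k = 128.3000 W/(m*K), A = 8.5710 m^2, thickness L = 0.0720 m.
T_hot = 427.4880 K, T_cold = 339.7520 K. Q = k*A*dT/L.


dT = 87.7360 K
Q = 128.3000 * 8.5710 * 87.7360 / 0.0720 = 1339995.9492 W

1339995.9492 W


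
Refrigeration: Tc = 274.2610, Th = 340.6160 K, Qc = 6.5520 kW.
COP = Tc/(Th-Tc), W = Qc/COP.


COP = 274.2610 / 66.3550 = 4.1332
W = 6.5520 / 4.1332 = 1.5852 kW

COP = 4.1332, W = 1.5852 kW


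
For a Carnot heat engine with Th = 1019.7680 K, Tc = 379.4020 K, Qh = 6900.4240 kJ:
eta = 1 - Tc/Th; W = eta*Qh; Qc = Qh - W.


eta = 1 - 379.4020/1019.7680 = 0.6280
W = 0.6280 * 6900.4240 = 4333.1394 kJ
Qc = 6900.4240 - 4333.1394 = 2567.2846 kJ

eta = 62.7953%, W = 4333.1394 kJ, Qc = 2567.2846 kJ


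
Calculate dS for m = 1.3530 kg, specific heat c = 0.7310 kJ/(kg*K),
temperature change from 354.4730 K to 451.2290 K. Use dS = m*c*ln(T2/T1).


T2/T1 = 1.2730
ln(T2/T1) = 0.2413
dS = 1.3530 * 0.7310 * 0.2413 = 0.2387 kJ/K

0.2387 kJ/K


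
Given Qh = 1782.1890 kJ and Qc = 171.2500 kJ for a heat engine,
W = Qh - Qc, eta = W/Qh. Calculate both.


W = 1782.1890 - 171.2500 = 1610.9390 kJ
eta = 1610.9390 / 1782.1890 = 0.9039 = 90.3910%

W = 1610.9390 kJ, eta = 90.3910%


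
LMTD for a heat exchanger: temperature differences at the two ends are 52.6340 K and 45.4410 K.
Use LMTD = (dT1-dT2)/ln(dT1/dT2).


dT1/dT2 = 1.1583
ln(dT1/dT2) = 0.1469
LMTD = 7.1930 / 0.1469 = 48.9494 K

48.9494 K


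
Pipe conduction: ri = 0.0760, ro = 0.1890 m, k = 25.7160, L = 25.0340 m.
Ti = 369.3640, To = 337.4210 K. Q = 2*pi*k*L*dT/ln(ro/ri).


dT = 31.9430 K
ln(ro/ri) = 0.9110
Q = 2*pi*25.7160*25.0340*31.9430 / 0.9110 = 141828.7708 W

141828.7708 W


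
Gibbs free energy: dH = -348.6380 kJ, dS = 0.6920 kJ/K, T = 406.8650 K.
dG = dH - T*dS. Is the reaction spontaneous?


T*dS = 406.8650 * 0.6920 = 281.5506 kJ
dG = -348.6380 - 281.5506 = -630.1886 kJ (spontaneous)

dG = -630.1886 kJ, spontaneous


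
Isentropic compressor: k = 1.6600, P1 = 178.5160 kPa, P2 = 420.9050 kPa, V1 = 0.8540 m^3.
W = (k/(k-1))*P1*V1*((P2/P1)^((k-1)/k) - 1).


(k-1)/k = 0.3976
(P2/P1)^exp = 1.4064
W = 2.5152 * 178.5160 * 0.8540 * (1.4064 - 1) = 155.8261 kJ

155.8261 kJ


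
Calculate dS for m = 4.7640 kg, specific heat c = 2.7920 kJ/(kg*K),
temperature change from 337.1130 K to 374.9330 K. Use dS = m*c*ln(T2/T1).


T2/T1 = 1.1122
ln(T2/T1) = 0.1063
dS = 4.7640 * 2.7920 * 0.1063 = 1.4143 kJ/K

1.4143 kJ/K


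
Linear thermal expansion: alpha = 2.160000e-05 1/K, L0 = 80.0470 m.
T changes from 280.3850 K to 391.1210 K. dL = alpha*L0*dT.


dT = 110.7360 K
dL = 2.160000e-05 * 80.0470 * 110.7360 = 0.191464 m
L_final = 80.238464 m

dL = 0.191464 m


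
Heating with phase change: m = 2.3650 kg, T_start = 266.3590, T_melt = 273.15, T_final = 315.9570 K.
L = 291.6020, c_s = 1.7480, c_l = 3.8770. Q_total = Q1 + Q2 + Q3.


Q1 (sensible, solid) = 2.3650 * 1.7480 * 6.7910 = 28.0741 kJ
Q2 (latent) = 2.3650 * 291.6020 = 689.6387 kJ
Q3 (sensible, liquid) = 2.3650 * 3.8770 * 42.8070 = 392.5019 kJ
Q_total = 1110.2147 kJ

1110.2147 kJ


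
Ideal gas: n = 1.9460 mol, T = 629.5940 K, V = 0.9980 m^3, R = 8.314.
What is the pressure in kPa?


P = nRT/V = 1.9460 * 8.314 * 629.5940 / 0.9980
= 10186.2290 / 0.9980 = 10206.6423 Pa = 10.2066 kPa

10.2066 kPa


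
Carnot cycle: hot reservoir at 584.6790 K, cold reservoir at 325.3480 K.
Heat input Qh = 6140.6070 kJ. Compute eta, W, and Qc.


eta = 1 - 325.3480/584.6790 = 0.4435
W = 0.4435 * 6140.6070 = 2723.6308 kJ
Qc = 6140.6070 - 2723.6308 = 3416.9762 kJ

eta = 44.3544%, W = 2723.6308 kJ, Qc = 3416.9762 kJ


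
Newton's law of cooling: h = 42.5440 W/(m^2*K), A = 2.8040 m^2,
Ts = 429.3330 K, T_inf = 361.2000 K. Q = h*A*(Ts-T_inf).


dT = 68.1330 K
Q = 42.5440 * 2.8040 * 68.1330 = 8127.8156 W

8127.8156 W


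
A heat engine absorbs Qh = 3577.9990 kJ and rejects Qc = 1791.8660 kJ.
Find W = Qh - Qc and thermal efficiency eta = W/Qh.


W = 3577.9990 - 1791.8660 = 1786.1330 kJ
eta = 1786.1330 / 3577.9990 = 0.4992 = 49.9199%

W = 1786.1330 kJ, eta = 49.9199%


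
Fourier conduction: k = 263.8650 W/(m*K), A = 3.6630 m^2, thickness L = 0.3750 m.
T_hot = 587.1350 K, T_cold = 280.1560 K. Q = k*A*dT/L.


dT = 306.9790 K
Q = 263.8650 * 3.6630 * 306.9790 / 0.3750 = 791217.9031 W

791217.9031 W


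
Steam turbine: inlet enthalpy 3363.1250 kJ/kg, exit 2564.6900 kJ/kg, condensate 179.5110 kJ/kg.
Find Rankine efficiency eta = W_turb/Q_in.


W = 798.4350 kJ/kg
Q_in = 3183.6140 kJ/kg
eta = 0.2508 = 25.0795%

eta = 25.0795%


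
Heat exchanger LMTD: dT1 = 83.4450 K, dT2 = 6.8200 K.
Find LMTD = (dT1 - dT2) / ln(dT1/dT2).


dT1/dT2 = 12.2353
ln(dT1/dT2) = 2.5043
LMTD = 76.6250 / 2.5043 = 30.5970 K

30.5970 K


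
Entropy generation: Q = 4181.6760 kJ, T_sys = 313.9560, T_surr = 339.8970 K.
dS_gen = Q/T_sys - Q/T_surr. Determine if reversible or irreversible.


dS_sys = 4181.6760/313.9560 = 13.3193 kJ/K
dS_surr = -4181.6760/339.8970 = -12.3028 kJ/K
dS_gen = 13.3193 - 12.3028 = 1.0165 kJ/K (irreversible)

dS_gen = 1.0165 kJ/K, irreversible


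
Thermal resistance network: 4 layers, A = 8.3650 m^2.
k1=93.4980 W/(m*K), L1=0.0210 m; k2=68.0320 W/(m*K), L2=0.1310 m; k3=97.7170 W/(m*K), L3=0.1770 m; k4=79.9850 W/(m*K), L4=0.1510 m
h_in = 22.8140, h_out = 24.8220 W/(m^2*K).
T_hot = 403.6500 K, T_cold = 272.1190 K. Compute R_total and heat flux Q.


R_conv_in = 1/(22.8140*8.3650) = 0.0052
R_1 = 0.0210/(93.4980*8.3650) = 2.6850e-05
R_2 = 0.1310/(68.0320*8.3650) = 0.0002
R_3 = 0.1770/(97.7170*8.3650) = 0.0002
R_4 = 0.1510/(79.9850*8.3650) = 0.0002
R_conv_out = 1/(24.8220*8.3650) = 0.0048
R_total = 0.0108 K/W
Q = 131.5310 / 0.0108 = 12229.2946 W

R_total = 0.0108 K/W, Q = 12229.2946 W


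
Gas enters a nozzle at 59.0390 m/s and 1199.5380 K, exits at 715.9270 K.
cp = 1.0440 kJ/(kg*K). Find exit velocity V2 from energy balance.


dT = 483.6110 K
2*cp*1000*dT = 1009779.7680
V1^2 = 3485.6035
V2 = sqrt(1013265.3715) = 1006.6108 m/s

1006.6108 m/s


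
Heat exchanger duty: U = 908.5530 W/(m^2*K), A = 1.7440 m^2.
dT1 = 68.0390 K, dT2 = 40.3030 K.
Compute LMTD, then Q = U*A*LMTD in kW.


LMTD = 52.9662 K
Q = 908.5530 * 1.7440 * 52.9662 = 83925.7414 W = 83.9257 kW

83.9257 kW


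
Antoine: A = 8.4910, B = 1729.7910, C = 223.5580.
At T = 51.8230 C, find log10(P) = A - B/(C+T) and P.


C+T = 275.3810
B/(C+T) = 6.2814
log10(P) = 8.4910 - 6.2814 = 2.2096
P = 10^2.2096 = 162.0144 mmHg

162.0144 mmHg


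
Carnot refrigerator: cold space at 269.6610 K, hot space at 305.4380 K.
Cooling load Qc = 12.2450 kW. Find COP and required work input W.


COP = 269.6610 / 35.7770 = 7.5373
W = 12.2450 / 7.5373 = 1.6246 kW

COP = 7.5373, W = 1.6246 kW


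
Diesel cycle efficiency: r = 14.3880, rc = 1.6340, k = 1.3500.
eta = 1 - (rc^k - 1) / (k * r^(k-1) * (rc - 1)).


r^(k-1) = 2.5427
rc^k = 1.9404
eta = 0.5679 = 56.7897%

56.7897%


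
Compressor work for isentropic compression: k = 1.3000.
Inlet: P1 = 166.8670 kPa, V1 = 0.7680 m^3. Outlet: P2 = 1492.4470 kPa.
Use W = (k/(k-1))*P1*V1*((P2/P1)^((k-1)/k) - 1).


(k-1)/k = 0.2308
(P2/P1)^exp = 1.6580
W = 4.3333 * 166.8670 * 0.7680 * (1.6580 - 1) = 365.4072 kJ

365.4072 kJ


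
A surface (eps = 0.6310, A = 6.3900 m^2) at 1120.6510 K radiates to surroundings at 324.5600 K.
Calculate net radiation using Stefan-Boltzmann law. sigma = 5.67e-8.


T^4 = 1.5772e+12
Tsurr^4 = 1.1096e+10
Q = 0.6310 * 5.67e-8 * 6.3900 * 1.5661e+12 = 358037.4915 W

358037.4915 W


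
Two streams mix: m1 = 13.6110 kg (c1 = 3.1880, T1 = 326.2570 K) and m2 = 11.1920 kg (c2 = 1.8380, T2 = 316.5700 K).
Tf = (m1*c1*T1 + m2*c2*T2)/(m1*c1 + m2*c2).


num = 20669.0292
den = 63.9628
Tf = 323.1416 K

323.1416 K


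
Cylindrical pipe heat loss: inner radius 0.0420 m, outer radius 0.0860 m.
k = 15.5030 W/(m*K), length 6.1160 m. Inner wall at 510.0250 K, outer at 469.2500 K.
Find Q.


dT = 40.7750 K
ln(ro/ri) = 0.7167
Q = 2*pi*15.5030*6.1160*40.7750 / 0.7167 = 33894.8085 W

33894.8085 W


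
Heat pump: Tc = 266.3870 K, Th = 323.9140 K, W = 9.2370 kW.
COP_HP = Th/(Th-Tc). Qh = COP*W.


COP = 323.9140 / 57.5270 = 5.6306
Qh = 5.6306 * 9.2370 = 52.0102 kW

COP = 5.6306, Qh = 52.0102 kW


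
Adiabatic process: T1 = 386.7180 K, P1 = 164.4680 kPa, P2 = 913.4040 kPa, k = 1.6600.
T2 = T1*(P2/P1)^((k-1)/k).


(k-1)/k = 0.3976
(P2/P1)^exp = 1.9771
T2 = 386.7180 * 1.9771 = 764.5974 K

764.5974 K


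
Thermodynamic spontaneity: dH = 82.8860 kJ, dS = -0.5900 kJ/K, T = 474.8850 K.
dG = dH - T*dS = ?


T*dS = 474.8850 * -0.5900 = -280.1821 kJ
dG = 82.8860 + 280.1821 = 363.0681 kJ (non-spontaneous)

dG = 363.0681 kJ, non-spontaneous


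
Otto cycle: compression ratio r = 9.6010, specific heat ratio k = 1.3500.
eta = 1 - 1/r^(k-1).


r^(k-1) = 2.2070
eta = 1 - 1/2.2070 = 0.5469 = 54.6905%

54.6905%


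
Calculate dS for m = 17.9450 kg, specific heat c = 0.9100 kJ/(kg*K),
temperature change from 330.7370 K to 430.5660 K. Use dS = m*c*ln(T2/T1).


T2/T1 = 1.3018
ln(T2/T1) = 0.2638
dS = 17.9450 * 0.9100 * 0.2638 = 4.3075 kJ/K

4.3075 kJ/K


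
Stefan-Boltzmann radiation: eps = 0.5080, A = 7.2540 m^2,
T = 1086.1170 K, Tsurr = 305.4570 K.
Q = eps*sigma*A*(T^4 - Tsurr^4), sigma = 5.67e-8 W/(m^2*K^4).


T^4 = 1.3916e+12
Tsurr^4 = 8.7056e+09
Q = 0.5080 * 5.67e-8 * 7.2540 * 1.3829e+12 = 288938.4278 W

288938.4278 W


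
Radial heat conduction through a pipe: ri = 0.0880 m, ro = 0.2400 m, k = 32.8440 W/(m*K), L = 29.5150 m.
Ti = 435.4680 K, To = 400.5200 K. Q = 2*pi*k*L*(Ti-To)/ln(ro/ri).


dT = 34.9480 K
ln(ro/ri) = 1.0033
Q = 2*pi*32.8440*29.5150*34.9480 / 1.0033 = 212162.8308 W

212162.8308 W


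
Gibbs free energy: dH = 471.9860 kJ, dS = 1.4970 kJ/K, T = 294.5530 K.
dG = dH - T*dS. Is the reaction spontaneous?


T*dS = 294.5530 * 1.4970 = 440.9458 kJ
dG = 471.9860 - 440.9458 = 31.0402 kJ (non-spontaneous)

dG = 31.0402 kJ, non-spontaneous


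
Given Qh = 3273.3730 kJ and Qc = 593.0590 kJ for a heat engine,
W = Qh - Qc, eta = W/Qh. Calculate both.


W = 3273.3730 - 593.0590 = 2680.3140 kJ
eta = 2680.3140 / 3273.3730 = 0.8188 = 81.8823%

W = 2680.3140 kJ, eta = 81.8823%


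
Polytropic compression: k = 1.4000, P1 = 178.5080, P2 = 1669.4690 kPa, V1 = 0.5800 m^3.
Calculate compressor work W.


(k-1)/k = 0.2857
(P2/P1)^exp = 1.8941
W = 3.5000 * 178.5080 * 0.5800 * (1.8941 - 1) = 324.0009 kJ

324.0009 kJ


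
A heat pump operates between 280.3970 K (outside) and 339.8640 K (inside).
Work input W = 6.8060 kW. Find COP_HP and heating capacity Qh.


COP = 339.8640 / 59.4670 = 5.7152
Qh = 5.7152 * 6.8060 = 38.8974 kW

COP = 5.7152, Qh = 38.8974 kW


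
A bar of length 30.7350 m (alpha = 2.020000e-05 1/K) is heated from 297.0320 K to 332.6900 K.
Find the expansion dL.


dT = 35.6580 K
dL = 2.020000e-05 * 30.7350 * 35.6580 = 0.022138 m
L_final = 30.757138 m

dL = 0.022138 m


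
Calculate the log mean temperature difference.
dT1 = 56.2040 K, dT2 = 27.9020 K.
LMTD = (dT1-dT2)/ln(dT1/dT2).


dT1/dT2 = 2.0143
ln(dT1/dT2) = 0.7003
LMTD = 28.3020 / 0.7003 = 40.4147 K

40.4147 K


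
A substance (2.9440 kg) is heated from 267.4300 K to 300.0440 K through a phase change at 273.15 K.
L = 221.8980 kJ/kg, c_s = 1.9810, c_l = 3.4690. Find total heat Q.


Q1 (sensible, solid) = 2.9440 * 1.9810 * 5.7200 = 33.3594 kJ
Q2 (latent) = 2.9440 * 221.8980 = 653.2677 kJ
Q3 (sensible, liquid) = 2.9440 * 3.4690 * 26.8940 = 274.6613 kJ
Q_total = 961.2884 kJ

961.2884 kJ


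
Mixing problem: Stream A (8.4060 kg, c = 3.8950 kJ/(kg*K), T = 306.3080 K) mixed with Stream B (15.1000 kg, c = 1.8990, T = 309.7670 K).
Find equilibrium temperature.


num = 18911.4813
den = 61.4163
Tf = 307.9230 K

307.9230 K


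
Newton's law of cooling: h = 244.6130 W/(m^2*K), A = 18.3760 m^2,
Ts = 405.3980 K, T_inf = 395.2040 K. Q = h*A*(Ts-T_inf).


dT = 10.1940 K
Q = 244.6130 * 18.3760 * 10.1940 = 45822.1165 W

45822.1165 W


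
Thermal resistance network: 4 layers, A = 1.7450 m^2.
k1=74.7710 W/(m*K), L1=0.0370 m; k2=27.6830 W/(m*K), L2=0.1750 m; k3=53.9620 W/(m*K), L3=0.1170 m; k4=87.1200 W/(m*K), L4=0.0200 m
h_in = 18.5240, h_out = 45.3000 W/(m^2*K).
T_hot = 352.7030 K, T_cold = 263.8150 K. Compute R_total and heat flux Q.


R_conv_in = 1/(18.5240*1.7450) = 0.0309
R_1 = 0.0370/(74.7710*1.7450) = 0.0003
R_2 = 0.1750/(27.6830*1.7450) = 0.0036
R_3 = 0.1170/(53.9620*1.7450) = 0.0012
R_4 = 0.0200/(87.1200*1.7450) = 0.0001
R_conv_out = 1/(45.3000*1.7450) = 0.0127
R_total = 0.0489 K/W
Q = 88.8880 / 0.0489 = 1818.9709 W

R_total = 0.0489 K/W, Q = 1818.9709 W


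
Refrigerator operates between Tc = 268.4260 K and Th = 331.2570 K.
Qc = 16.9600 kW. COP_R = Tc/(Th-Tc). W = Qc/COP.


COP = 268.4260 / 62.8310 = 4.2722
W = 16.9600 / 4.2722 = 3.9699 kW

COP = 4.2722, W = 3.9699 kW


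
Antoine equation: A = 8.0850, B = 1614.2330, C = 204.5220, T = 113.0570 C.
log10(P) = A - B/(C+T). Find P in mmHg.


C+T = 317.5790
B/(C+T) = 5.0829
log10(P) = 8.0850 - 5.0829 = 3.0021
P = 10^3.0021 = 1004.7692 mmHg

1004.7692 mmHg


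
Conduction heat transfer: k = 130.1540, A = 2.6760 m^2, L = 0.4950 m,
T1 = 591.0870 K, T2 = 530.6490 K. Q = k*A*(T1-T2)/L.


dT = 60.4380 K
Q = 130.1540 * 2.6760 * 60.4380 / 0.4950 = 42525.4105 W

42525.4105 W


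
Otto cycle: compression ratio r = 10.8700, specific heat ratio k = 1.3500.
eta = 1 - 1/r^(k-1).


r^(k-1) = 2.3050
eta = 1 - 1/2.3050 = 0.5662 = 56.6170%

56.6170%


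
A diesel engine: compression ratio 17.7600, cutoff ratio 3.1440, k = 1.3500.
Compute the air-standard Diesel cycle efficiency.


r^(k-1) = 2.7372
rc^k = 4.6946
eta = 0.5337 = 53.3655%

53.3655%


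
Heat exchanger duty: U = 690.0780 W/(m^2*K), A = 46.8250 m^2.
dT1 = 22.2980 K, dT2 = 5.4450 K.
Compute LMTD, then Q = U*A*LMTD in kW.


LMTD = 11.9542 K
Q = 690.0780 * 46.8250 * 11.9542 = 386274.3935 W = 386.2744 kW

386.2744 kW


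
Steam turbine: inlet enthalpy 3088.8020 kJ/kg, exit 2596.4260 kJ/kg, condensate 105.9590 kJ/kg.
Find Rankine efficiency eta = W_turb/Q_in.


W = 492.3760 kJ/kg
Q_in = 2982.8430 kJ/kg
eta = 0.1651 = 16.5069%

eta = 16.5069%


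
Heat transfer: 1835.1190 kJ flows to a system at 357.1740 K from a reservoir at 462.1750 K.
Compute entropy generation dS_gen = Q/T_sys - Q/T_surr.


dS_sys = 1835.1190/357.1740 = 5.1379 kJ/K
dS_surr = -1835.1190/462.1750 = -3.9706 kJ/K
dS_gen = 5.1379 - 3.9706 = 1.1673 kJ/K (irreversible)

dS_gen = 1.1673 kJ/K, irreversible


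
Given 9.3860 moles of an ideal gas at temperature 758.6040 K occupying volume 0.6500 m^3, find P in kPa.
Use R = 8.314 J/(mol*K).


P = nRT/V = 9.3860 * 8.314 * 758.6040 / 0.6500
= 59197.8179 / 0.6500 = 91073.5660 Pa = 91.0736 kPa

91.0736 kPa


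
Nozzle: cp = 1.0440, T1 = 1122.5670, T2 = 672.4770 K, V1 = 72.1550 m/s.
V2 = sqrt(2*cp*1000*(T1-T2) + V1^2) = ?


dT = 450.0900 K
2*cp*1000*dT = 939787.9200
V1^2 = 5206.3440
V2 = sqrt(944994.2640) = 972.1082 m/s

972.1082 m/s


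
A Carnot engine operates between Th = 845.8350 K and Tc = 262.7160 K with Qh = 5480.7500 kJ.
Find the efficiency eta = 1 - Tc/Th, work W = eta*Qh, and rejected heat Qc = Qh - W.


eta = 1 - 262.7160/845.8350 = 0.6894
W = 0.6894 * 5480.7500 = 3778.4313 kJ
Qc = 5480.7500 - 3778.4313 = 1702.3187 kJ

eta = 68.9400%, W = 3778.4313 kJ, Qc = 1702.3187 kJ


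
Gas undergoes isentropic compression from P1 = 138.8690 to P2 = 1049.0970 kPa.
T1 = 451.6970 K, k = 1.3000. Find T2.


(k-1)/k = 0.2308
(P2/P1)^exp = 1.5946
T2 = 451.6970 * 1.5946 = 720.2962 K

720.2962 K


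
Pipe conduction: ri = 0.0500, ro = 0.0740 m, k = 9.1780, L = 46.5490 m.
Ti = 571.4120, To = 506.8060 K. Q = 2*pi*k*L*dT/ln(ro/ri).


dT = 64.6060 K
ln(ro/ri) = 0.3920
Q = 2*pi*9.1780*46.5490*64.6060 / 0.3920 = 442362.6357 W

442362.6357 W


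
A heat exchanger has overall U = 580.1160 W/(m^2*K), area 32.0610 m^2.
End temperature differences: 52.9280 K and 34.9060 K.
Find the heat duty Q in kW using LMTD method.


LMTD = 43.2936 K
Q = 580.1160 * 32.0610 * 43.2936 = 805222.4079 W = 805.2224 kW

805.2224 kW


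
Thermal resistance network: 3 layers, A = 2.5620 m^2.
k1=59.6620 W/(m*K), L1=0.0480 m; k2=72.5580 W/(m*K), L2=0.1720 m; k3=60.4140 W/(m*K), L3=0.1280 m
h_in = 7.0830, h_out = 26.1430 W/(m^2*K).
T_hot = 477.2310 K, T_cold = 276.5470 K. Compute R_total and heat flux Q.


R_conv_in = 1/(7.0830*2.5620) = 0.0551
R_1 = 0.0480/(59.6620*2.5620) = 0.0003
R_2 = 0.1720/(72.5580*2.5620) = 0.0009
R_3 = 0.1280/(60.4140*2.5620) = 0.0008
R_conv_out = 1/(26.1430*2.5620) = 0.0149
R_total = 0.0721 K/W
Q = 200.6840 / 0.0721 = 2783.2939 W

R_total = 0.0721 K/W, Q = 2783.2939 W


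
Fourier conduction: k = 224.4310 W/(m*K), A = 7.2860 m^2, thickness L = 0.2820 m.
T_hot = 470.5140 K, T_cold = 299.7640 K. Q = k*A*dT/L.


dT = 170.7500 K
Q = 224.4310 * 7.2860 * 170.7500 / 0.2820 = 990110.3845 W

990110.3845 W


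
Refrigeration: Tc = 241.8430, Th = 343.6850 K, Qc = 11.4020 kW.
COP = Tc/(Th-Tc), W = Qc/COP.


COP = 241.8430 / 101.8420 = 2.3747
W = 11.4020 / 2.3747 = 4.8015 kW

COP = 2.3747, W = 4.8015 kW


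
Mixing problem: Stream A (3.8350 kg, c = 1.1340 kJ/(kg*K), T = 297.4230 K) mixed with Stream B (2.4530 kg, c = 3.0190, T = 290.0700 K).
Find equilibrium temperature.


num = 3441.6043
den = 11.7545
Tf = 292.7904 K

292.7904 K


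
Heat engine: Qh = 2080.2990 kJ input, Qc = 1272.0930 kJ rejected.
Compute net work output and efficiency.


W = 2080.2990 - 1272.0930 = 808.2060 kJ
eta = 808.2060 / 2080.2990 = 0.3885 = 38.8505%

W = 808.2060 kJ, eta = 38.8505%


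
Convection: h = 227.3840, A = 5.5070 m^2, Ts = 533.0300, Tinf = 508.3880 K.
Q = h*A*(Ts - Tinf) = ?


dT = 24.6420 K
Q = 227.3840 * 5.5070 * 24.6420 = 30856.8033 W

30856.8033 W


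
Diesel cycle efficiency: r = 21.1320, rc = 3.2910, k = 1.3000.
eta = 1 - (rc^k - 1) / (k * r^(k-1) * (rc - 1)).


r^(k-1) = 2.4974
rc^k = 4.7046
eta = 0.5019 = 50.1924%

50.1924%


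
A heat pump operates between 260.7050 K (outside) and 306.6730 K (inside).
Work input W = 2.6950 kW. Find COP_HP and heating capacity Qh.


COP = 306.6730 / 45.9680 = 6.6714
Qh = 6.6714 * 2.6950 = 17.9795 kW

COP = 6.6714, Qh = 17.9795 kW


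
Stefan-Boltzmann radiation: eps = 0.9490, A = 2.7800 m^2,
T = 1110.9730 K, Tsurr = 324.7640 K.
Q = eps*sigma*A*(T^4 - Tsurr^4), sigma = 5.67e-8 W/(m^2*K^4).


T^4 = 1.5234e+12
Tsurr^4 = 1.1124e+10
Q = 0.9490 * 5.67e-8 * 2.7800 * 1.5123e+12 = 226216.9363 W

226216.9363 W


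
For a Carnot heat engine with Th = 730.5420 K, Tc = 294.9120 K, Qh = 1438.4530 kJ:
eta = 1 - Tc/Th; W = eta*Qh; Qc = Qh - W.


eta = 1 - 294.9120/730.5420 = 0.5963
W = 0.5963 * 1438.4530 = 857.7649 kJ
Qc = 1438.4530 - 857.7649 = 580.6881 kJ

eta = 59.6311%, W = 857.7649 kJ, Qc = 580.6881 kJ


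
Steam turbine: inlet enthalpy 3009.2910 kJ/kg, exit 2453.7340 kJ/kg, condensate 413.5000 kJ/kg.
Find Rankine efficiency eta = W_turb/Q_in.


W = 555.5570 kJ/kg
Q_in = 2595.7910 kJ/kg
eta = 0.2140 = 21.4022%

eta = 21.4022%


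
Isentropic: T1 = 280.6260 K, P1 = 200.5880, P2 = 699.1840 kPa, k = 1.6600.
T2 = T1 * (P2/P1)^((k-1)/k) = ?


(k-1)/k = 0.3976
(P2/P1)^exp = 1.6429
T2 = 280.6260 * 1.6429 = 461.0370 K

461.0370 K


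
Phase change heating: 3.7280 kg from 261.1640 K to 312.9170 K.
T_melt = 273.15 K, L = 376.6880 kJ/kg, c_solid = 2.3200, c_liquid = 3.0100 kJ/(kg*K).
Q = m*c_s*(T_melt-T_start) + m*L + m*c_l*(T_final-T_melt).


Q1 (sensible, solid) = 3.7280 * 2.3200 * 11.9860 = 103.6664 kJ
Q2 (latent) = 3.7280 * 376.6880 = 1404.2929 kJ
Q3 (sensible, liquid) = 3.7280 * 3.0100 * 39.7670 = 446.2366 kJ
Q_total = 1954.1959 kJ

1954.1959 kJ


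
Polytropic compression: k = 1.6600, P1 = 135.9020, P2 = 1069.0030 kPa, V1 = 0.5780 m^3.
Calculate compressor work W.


(k-1)/k = 0.3976
(P2/P1)^exp = 2.2706
W = 2.5152 * 135.9020 * 0.5780 * (2.2706 - 1) = 251.0328 kJ

251.0328 kJ


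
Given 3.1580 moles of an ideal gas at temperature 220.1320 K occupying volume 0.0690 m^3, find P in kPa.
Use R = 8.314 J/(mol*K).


P = nRT/V = 3.1580 * 8.314 * 220.1320 / 0.0690
= 5779.7004 / 0.0690 = 83763.7736 Pa = 83.7638 kPa

83.7638 kPa


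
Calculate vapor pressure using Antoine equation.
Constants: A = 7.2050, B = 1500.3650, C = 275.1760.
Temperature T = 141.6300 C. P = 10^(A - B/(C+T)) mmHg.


C+T = 416.8060
B/(C+T) = 3.5997
log10(P) = 7.2050 - 3.5997 = 3.6053
P = 10^3.6053 = 4030.2105 mmHg

4030.2105 mmHg


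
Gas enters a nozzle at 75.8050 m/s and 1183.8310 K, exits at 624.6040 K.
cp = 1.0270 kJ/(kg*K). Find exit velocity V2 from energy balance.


dT = 559.2270 K
2*cp*1000*dT = 1148652.2580
V1^2 = 5746.3980
V2 = sqrt(1154398.6560) = 1074.4295 m/s

1074.4295 m/s


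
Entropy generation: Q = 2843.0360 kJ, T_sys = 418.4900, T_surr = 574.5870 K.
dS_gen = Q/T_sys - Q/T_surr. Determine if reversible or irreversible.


dS_sys = 2843.0360/418.4900 = 6.7936 kJ/K
dS_surr = -2843.0360/574.5870 = -4.9480 kJ/K
dS_gen = 6.7936 - 4.9480 = 1.8456 kJ/K (irreversible)

dS_gen = 1.8456 kJ/K, irreversible


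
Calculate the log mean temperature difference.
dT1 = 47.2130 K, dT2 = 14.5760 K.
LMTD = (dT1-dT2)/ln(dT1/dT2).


dT1/dT2 = 3.2391
ln(dT1/dT2) = 1.1753
LMTD = 32.6370 / 1.1753 = 27.7692 K

27.7692 K


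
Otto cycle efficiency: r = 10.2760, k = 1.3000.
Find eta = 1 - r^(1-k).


r^(k-1) = 2.0116
eta = 1 - 1/2.0116 = 0.5029 = 50.2890%

50.2890%


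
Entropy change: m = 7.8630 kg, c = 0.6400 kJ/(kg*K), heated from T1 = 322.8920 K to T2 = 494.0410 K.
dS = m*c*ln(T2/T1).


T2/T1 = 1.5301
ln(T2/T1) = 0.4253
dS = 7.8630 * 0.6400 * 0.4253 = 2.1402 kJ/K

2.1402 kJ/K


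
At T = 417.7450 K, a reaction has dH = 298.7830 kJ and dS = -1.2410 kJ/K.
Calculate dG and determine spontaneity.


T*dS = 417.7450 * -1.2410 = -518.4215 kJ
dG = 298.7830 + 518.4215 = 817.2045 kJ (non-spontaneous)

dG = 817.2045 kJ, non-spontaneous


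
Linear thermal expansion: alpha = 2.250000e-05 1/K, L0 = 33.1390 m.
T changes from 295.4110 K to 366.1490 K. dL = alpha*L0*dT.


dT = 70.7380 K
dL = 2.250000e-05 * 33.1390 * 70.7380 = 0.052744 m
L_final = 33.191744 m

dL = 0.052744 m


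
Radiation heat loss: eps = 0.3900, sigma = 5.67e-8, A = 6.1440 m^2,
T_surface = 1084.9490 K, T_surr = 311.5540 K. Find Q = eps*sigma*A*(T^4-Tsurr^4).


T^4 = 1.3856e+12
Tsurr^4 = 9.4218e+09
Q = 0.3900 * 5.67e-8 * 6.1440 * 1.3762e+12 = 186970.4475 W

186970.4475 W


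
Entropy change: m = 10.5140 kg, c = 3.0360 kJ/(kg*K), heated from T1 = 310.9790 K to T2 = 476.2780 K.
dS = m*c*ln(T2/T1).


T2/T1 = 1.5315
ln(T2/T1) = 0.4263
dS = 10.5140 * 3.0360 * 0.4263 = 13.6070 kJ/K

13.6070 kJ/K
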